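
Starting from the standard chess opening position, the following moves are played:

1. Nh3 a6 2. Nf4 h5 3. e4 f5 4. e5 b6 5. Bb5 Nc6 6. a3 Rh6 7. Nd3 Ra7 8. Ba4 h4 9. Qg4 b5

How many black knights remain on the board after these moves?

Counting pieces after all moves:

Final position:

  a b c d e f g h
  ─────────────────
8│· · ♝ ♛ ♚ ♝ ♞ ·│8
7│♜ · ♟ ♟ ♟ · ♟ ·│7
6│♟ · ♞ · · · · ♜│6
5│· ♟ · · ♙ ♟ · ·│5
4│♗ · · · · · ♕ ♟│4
3│♙ · · ♘ · · · ·│3
2│· ♙ ♙ ♙ · ♙ ♙ ♙│2
1│♖ ♘ ♗ · ♔ · · ♖│1
  ─────────────────
  a b c d e f g h


2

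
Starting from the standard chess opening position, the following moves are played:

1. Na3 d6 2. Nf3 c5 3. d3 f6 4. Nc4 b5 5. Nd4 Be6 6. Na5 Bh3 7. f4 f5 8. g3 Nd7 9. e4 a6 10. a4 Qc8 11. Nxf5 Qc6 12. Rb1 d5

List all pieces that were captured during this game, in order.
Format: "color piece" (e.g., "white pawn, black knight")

Tracking captures:
  Nxf5: captured black pawn

black pawn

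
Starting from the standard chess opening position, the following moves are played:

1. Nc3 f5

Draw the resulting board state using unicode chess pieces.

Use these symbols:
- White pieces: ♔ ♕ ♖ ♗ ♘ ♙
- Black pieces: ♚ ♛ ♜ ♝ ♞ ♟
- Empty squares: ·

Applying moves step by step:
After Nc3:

♜ ♞ ♝ ♛ ♚ ♝ ♞ ♜
♟ ♟ ♟ ♟ ♟ ♟ ♟ ♟
· · · · · · · ·
· · · · · · · ·
· · · · · · · ·
· · ♘ · · · · ·
♙ ♙ ♙ ♙ ♙ ♙ ♙ ♙
♖ · ♗ ♕ ♔ ♗ ♘ ♖


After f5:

♜ ♞ ♝ ♛ ♚ ♝ ♞ ♜
♟ ♟ ♟ ♟ ♟ · ♟ ♟
· · · · · · · ·
· · · · · ♟ · ·
· · · · · · · ·
· · ♘ · · · · ·
♙ ♙ ♙ ♙ ♙ ♙ ♙ ♙
♖ · ♗ ♕ ♔ ♗ ♘ ♖



  a b c d e f g h
  ─────────────────
8│♜ ♞ ♝ ♛ ♚ ♝ ♞ ♜│8
7│♟ ♟ ♟ ♟ ♟ · ♟ ♟│7
6│· · · · · · · ·│6
5│· · · · · ♟ · ·│5
4│· · · · · · · ·│4
3│· · ♘ · · · · ·│3
2│♙ ♙ ♙ ♙ ♙ ♙ ♙ ♙│2
1│♖ · ♗ ♕ ♔ ♗ ♘ ♖│1
  ─────────────────
  a b c d e f g h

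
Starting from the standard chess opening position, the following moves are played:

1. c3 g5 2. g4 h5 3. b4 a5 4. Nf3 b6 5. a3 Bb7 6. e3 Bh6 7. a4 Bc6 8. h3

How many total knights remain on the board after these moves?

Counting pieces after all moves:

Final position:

  a b c d e f g h
  ─────────────────
8│♜ ♞ · ♛ ♚ · ♞ ♜│8
7│· · ♟ ♟ ♟ ♟ · ·│7
6│· ♟ ♝ · · · · ♝│6
5│♟ · · · · · ♟ ♟│5
4│♙ ♙ · · · · ♙ ·│4
3│· · ♙ · ♙ ♘ · ♙│3
2│· · · ♙ · ♙ · ·│2
1│♖ ♘ ♗ ♕ ♔ ♗ · ♖│1
  ─────────────────
  a b c d e f g h


4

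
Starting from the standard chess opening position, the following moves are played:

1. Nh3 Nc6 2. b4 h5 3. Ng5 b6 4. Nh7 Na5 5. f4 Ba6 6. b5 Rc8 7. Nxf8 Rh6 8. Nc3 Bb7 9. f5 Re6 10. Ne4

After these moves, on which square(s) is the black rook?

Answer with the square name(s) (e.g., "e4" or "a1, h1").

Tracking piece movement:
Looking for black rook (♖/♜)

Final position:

  a b c d e f g h
  ─────────────────
8│· · ♜ ♛ ♚ ♘ ♞ ·│8
7│♟ ♝ ♟ ♟ ♟ ♟ ♟ ·│7
6│· ♟ · · ♜ · · ·│6
5│♞ ♙ · · · ♙ · ♟│5
4│· · · · ♘ · · ·│4
3│· · · · · · · ·│3
2│♙ · ♙ ♙ ♙ · ♙ ♙│2
1│♖ · ♗ ♕ ♔ ♗ · ♖│1
  ─────────────────
  a b c d e f g h


c8, e6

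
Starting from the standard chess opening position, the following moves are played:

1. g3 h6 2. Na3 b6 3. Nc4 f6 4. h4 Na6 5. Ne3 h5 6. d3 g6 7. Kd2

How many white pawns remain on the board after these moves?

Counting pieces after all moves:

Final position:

  a b c d e f g h
  ─────────────────
8│♜ · ♝ ♛ ♚ ♝ ♞ ♜│8
7│♟ · ♟ ♟ ♟ · · ·│7
6│♞ ♟ · · · ♟ ♟ ·│6
5│· · · · · · · ♟│5
4│· · · · · · · ♙│4
3│· · · ♙ ♘ · ♙ ·│3
2│♙ ♙ ♙ ♔ ♙ ♙ · ·│2
1│♖ · ♗ ♕ · ♗ ♘ ♖│1
  ─────────────────
  a b c d e f g h


8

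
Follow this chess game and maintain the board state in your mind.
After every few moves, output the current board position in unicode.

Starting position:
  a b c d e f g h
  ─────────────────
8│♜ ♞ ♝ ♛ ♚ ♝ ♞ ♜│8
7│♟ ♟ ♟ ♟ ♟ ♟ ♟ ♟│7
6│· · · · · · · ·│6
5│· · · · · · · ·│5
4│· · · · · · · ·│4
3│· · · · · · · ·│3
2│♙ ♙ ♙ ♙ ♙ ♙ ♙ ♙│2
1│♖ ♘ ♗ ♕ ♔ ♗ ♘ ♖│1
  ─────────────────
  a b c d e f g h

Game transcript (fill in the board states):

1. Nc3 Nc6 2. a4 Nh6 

  a b c d e f g h
  ─────────────────
8│♜ · ♝ ♛ ♚ ♝ · ♜│8
7│♟ ♟ ♟ ♟ ♟ ♟ ♟ ♟│7
6│· · ♞ · · · · ♞│6
5│· · · · · · · ·│5
4│♙ · · · · · · ·│4
3│· · ♘ · · · · ·│3
2│· ♙ ♙ ♙ ♙ ♙ ♙ ♙│2
1│♖ · ♗ ♕ ♔ ♗ ♘ ♖│1
  ─────────────────
  a b c d e f g h

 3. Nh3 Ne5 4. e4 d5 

  a b c d e f g h
  ─────────────────
8│♜ · ♝ ♛ ♚ ♝ · ♜│8
7│♟ ♟ ♟ · ♟ ♟ ♟ ♟│7
6│· · · · · · · ♞│6
5│· · · ♟ ♞ · · ·│5
4│♙ · · · ♙ · · ·│4
3│· · ♘ · · · · ♘│3
2│· ♙ ♙ ♙ · ♙ ♙ ♙│2
1│♖ · ♗ ♕ ♔ ♗ · ♖│1
  ─────────────────
  a b c d e f g h

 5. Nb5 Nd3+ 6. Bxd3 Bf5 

  a b c d e f g h
  ─────────────────
8│♜ · · ♛ ♚ ♝ · ♜│8
7│♟ ♟ ♟ · ♟ ♟ ♟ ♟│7
6│· · · · · · · ♞│6
5│· ♘ · ♟ · ♝ · ·│5
4│♙ · · · ♙ · · ·│4
3│· · · ♗ · · · ♘│3
2│· ♙ ♙ ♙ · ♙ ♙ ♙│2
1│♖ · ♗ ♕ ♔ · · ♖│1
  ─────────────────
  a b c d e f g h

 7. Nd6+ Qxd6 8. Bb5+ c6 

  a b c d e f g h
  ─────────────────
8│♜ · · · ♚ ♝ · ♜│8
7│♟ ♟ · · ♟ ♟ ♟ ♟│7
6│· · ♟ ♛ · · · ♞│6
5│· ♗ · ♟ · ♝ · ·│5
4│♙ · · · ♙ · · ·│4
3│· · · · · · · ♘│3
2│· ♙ ♙ ♙ · ♙ ♙ ♙│2
1│♖ · ♗ ♕ ♔ · · ♖│1
  ─────────────────
  a b c d e f g h

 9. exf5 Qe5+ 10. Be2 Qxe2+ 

  a b c d e f g h
  ─────────────────
8│♜ · · · ♚ ♝ · ♜│8
7│♟ ♟ · · ♟ ♟ ♟ ♟│7
6│· · ♟ · · · · ♞│6
5│· · · ♟ · ♙ · ·│5
4│♙ · · · · · · ·│4
3│· · · · · · · ♘│3
2│· ♙ ♙ ♙ ♛ ♙ ♙ ♙│2
1│♖ · ♗ ♕ ♔ · · ♖│1
  ─────────────────
  a b c d e f g h



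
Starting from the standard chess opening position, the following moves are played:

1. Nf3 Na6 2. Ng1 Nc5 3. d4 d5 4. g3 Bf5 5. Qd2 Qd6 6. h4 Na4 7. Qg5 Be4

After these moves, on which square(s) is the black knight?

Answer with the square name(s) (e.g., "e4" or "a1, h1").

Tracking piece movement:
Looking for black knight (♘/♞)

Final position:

  a b c d e f g h
  ─────────────────
8│♜ · · · ♚ ♝ ♞ ♜│8
7│♟ ♟ ♟ · ♟ ♟ ♟ ♟│7
6│· · · ♛ · · · ·│6
5│· · · ♟ · · ♕ ·│5
4│♞ · · ♙ ♝ · · ♙│4
3│· · · · · · ♙ ·│3
2│♙ ♙ ♙ · ♙ ♙ · ·│2
1│♖ ♘ ♗ · ♔ ♗ ♘ ♖│1
  ─────────────────
  a b c d e f g h


a4, g8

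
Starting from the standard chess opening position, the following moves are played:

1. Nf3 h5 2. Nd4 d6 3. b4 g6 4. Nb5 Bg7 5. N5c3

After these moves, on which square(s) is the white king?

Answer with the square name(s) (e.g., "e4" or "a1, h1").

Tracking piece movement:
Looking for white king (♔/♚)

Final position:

  a b c d e f g h
  ─────────────────
8│♜ ♞ ♝ ♛ ♚ · ♞ ♜│8
7│♟ ♟ ♟ · ♟ ♟ ♝ ·│7
6│· · · ♟ · · ♟ ·│6
5│· · · · · · · ♟│5
4│· ♙ · · · · · ·│4
3│· · ♘ · · · · ·│3
2│♙ · ♙ ♙ ♙ ♙ ♙ ♙│2
1│♖ ♘ ♗ ♕ ♔ ♗ · ♖│1
  ─────────────────
  a b c d e f g h


e1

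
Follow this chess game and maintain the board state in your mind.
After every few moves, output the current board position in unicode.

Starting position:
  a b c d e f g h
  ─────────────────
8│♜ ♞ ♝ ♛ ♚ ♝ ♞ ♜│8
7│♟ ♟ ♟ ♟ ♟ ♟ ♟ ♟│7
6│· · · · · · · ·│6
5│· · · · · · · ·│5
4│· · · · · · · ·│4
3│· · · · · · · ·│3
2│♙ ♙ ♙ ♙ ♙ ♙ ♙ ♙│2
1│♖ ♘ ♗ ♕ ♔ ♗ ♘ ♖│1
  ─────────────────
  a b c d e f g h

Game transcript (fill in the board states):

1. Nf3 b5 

  a b c d e f g h
  ─────────────────
8│♜ ♞ ♝ ♛ ♚ ♝ ♞ ♜│8
7│♟ · ♟ ♟ ♟ ♟ ♟ ♟│7
6│· · · · · · · ·│6
5│· ♟ · · · · · ·│5
4│· · · · · · · ·│4
3│· · · · · ♘ · ·│3
2│♙ ♙ ♙ ♙ ♙ ♙ ♙ ♙│2
1│♖ ♘ ♗ ♕ ♔ ♗ · ♖│1
  ─────────────────
  a b c d e f g h

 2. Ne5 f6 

  a b c d e f g h
  ─────────────────
8│♜ ♞ ♝ ♛ ♚ ♝ ♞ ♜│8
7│♟ · ♟ ♟ ♟ · ♟ ♟│7
6│· · · · · ♟ · ·│6
5│· ♟ · · ♘ · · ·│5
4│· · · · · · · ·│4
3│· · · · · · · ·│3
2│♙ ♙ ♙ ♙ ♙ ♙ ♙ ♙│2
1│♖ ♘ ♗ ♕ ♔ ♗ · ♖│1
  ─────────────────
  a b c d e f g h

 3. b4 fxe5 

  a b c d e f g h
  ─────────────────
8│♜ ♞ ♝ ♛ ♚ ♝ ♞ ♜│8
7│♟ · ♟ ♟ ♟ · ♟ ♟│7
6│· · · · · · · ·│6
5│· ♟ · · ♟ · · ·│5
4│· ♙ · · · · · ·│4
3│· · · · · · · ·│3
2│♙ · ♙ ♙ ♙ ♙ ♙ ♙│2
1│♖ ♘ ♗ ♕ ♔ ♗ · ♖│1
  ─────────────────
  a b c d e f g h



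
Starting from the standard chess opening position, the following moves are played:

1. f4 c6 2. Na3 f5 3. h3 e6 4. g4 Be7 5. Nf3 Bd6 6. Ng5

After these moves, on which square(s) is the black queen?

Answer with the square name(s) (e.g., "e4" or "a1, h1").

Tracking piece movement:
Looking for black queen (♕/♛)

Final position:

  a b c d e f g h
  ─────────────────
8│♜ ♞ ♝ ♛ ♚ · ♞ ♜│8
7│♟ ♟ · ♟ · · ♟ ♟│7
6│· · ♟ ♝ ♟ · · ·│6
5│· · · · · ♟ ♘ ·│5
4│· · · · · ♙ ♙ ·│4
3│♘ · · · · · · ♙│3
2│♙ ♙ ♙ ♙ ♙ · · ·│2
1│♖ · ♗ ♕ ♔ ♗ · ♖│1
  ─────────────────
  a b c d e f g h


d8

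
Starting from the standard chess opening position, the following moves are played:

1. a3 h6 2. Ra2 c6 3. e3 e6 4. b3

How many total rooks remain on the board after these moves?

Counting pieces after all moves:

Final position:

  a b c d e f g h
  ─────────────────
8│♜ ♞ ♝ ♛ ♚ ♝ ♞ ♜│8
7│♟ ♟ · ♟ · ♟ ♟ ·│7
6│· · ♟ · ♟ · · ♟│6
5│· · · · · · · ·│5
4│· · · · · · · ·│4
3│♙ ♙ · · ♙ · · ·│3
2│♖ · ♙ ♙ · ♙ ♙ ♙│2
1│· ♘ ♗ ♕ ♔ ♗ ♘ ♖│1
  ─────────────────
  a b c d e f g h


4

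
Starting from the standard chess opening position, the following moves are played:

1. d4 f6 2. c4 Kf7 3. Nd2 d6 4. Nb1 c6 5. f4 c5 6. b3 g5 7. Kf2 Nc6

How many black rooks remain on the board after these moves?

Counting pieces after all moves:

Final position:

  a b c d e f g h
  ─────────────────
8│♜ · ♝ ♛ · ♝ ♞ ♜│8
7│♟ ♟ · · ♟ ♚ · ♟│7
6│· · ♞ ♟ · ♟ · ·│6
5│· · ♟ · · · ♟ ·│5
4│· · ♙ ♙ · ♙ · ·│4
3│· ♙ · · · · · ·│3
2│♙ · · · ♙ ♔ ♙ ♙│2
1│♖ ♘ ♗ ♕ · ♗ ♘ ♖│1
  ─────────────────
  a b c d e f g h


2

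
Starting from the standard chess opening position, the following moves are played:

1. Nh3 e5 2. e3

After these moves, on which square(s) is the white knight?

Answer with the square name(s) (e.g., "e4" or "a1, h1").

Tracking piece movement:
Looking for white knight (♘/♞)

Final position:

  a b c d e f g h
  ─────────────────
8│♜ ♞ ♝ ♛ ♚ ♝ ♞ ♜│8
7│♟ ♟ ♟ ♟ · ♟ ♟ ♟│7
6│· · · · · · · ·│6
5│· · · · ♟ · · ·│5
4│· · · · · · · ·│4
3│· · · · ♙ · · ♘│3
2│♙ ♙ ♙ ♙ · ♙ ♙ ♙│2
1│♖ ♘ ♗ ♕ ♔ ♗ · ♖│1
  ─────────────────
  a b c d e f g h


b1, h3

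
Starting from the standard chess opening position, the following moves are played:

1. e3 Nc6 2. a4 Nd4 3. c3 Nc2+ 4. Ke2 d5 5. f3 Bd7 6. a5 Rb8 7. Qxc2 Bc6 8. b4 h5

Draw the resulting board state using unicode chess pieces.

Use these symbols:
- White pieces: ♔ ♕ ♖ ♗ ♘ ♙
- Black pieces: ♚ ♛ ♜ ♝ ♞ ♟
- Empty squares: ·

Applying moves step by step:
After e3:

♜ ♞ ♝ ♛ ♚ ♝ ♞ ♜
♟ ♟ ♟ ♟ ♟ ♟ ♟ ♟
· · · · · · · ·
· · · · · · · ·
· · · · · · · ·
· · · · ♙ · · ·
♙ ♙ ♙ ♙ · ♙ ♙ ♙
♖ ♘ ♗ ♕ ♔ ♗ ♘ ♖


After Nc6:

♜ · ♝ ♛ ♚ ♝ ♞ ♜
♟ ♟ ♟ ♟ ♟ ♟ ♟ ♟
· · ♞ · · · · ·
· · · · · · · ·
· · · · · · · ·
· · · · ♙ · · ·
♙ ♙ ♙ ♙ · ♙ ♙ ♙
♖ ♘ ♗ ♕ ♔ ♗ ♘ ♖


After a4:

♜ · ♝ ♛ ♚ ♝ ♞ ♜
♟ ♟ ♟ ♟ ♟ ♟ ♟ ♟
· · ♞ · · · · ·
· · · · · · · ·
♙ · · · · · · ·
· · · · ♙ · · ·
· ♙ ♙ ♙ · ♙ ♙ ♙
♖ ♘ ♗ ♕ ♔ ♗ ♘ ♖


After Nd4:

♜ · ♝ ♛ ♚ ♝ ♞ ♜
♟ ♟ ♟ ♟ ♟ ♟ ♟ ♟
· · · · · · · ·
· · · · · · · ·
♙ · · ♞ · · · ·
· · · · ♙ · · ·
· ♙ ♙ ♙ · ♙ ♙ ♙
♖ ♘ ♗ ♕ ♔ ♗ ♘ ♖


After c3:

♜ · ♝ ♛ ♚ ♝ ♞ ♜
♟ ♟ ♟ ♟ ♟ ♟ ♟ ♟
· · · · · · · ·
· · · · · · · ·
♙ · · ♞ · · · ·
· · ♙ · ♙ · · ·
· ♙ · ♙ · ♙ ♙ ♙
♖ ♘ ♗ ♕ ♔ ♗ ♘ ♖


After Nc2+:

♜ · ♝ ♛ ♚ ♝ ♞ ♜
♟ ♟ ♟ ♟ ♟ ♟ ♟ ♟
· · · · · · · ·
· · · · · · · ·
♙ · · · · · · ·
· · ♙ · ♙ · · ·
· ♙ ♞ ♙ · ♙ ♙ ♙
♖ ♘ ♗ ♕ ♔ ♗ ♘ ♖


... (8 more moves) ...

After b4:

· ♜ · ♛ ♚ ♝ ♞ ♜
♟ ♟ ♟ · ♟ ♟ ♟ ♟
· · ♝ · · · · ·
♙ · · ♟ · · · ·
· ♙ · · · · · ·
· · ♙ · ♙ ♙ · ·
· · ♕ ♙ ♔ · ♙ ♙
♖ ♘ ♗ · · ♗ ♘ ♖


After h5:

· ♜ · ♛ ♚ ♝ ♞ ♜
♟ ♟ ♟ · ♟ ♟ ♟ ·
· · ♝ · · · · ·
♙ · · ♟ · · · ♟
· ♙ · · · · · ·
· · ♙ · ♙ ♙ · ·
· · ♕ ♙ ♔ · ♙ ♙
♖ ♘ ♗ · · ♗ ♘ ♖



  a b c d e f g h
  ─────────────────
8│· ♜ · ♛ ♚ ♝ ♞ ♜│8
7│♟ ♟ ♟ · ♟ ♟ ♟ ·│7
6│· · ♝ · · · · ·│6
5│♙ · · ♟ · · · ♟│5
4│· ♙ · · · · · ·│4
3│· · ♙ · ♙ ♙ · ·│3
2│· · ♕ ♙ ♔ · ♙ ♙│2
1│♖ ♘ ♗ · · ♗ ♘ ♖│1
  ─────────────────
  a b c d e f g h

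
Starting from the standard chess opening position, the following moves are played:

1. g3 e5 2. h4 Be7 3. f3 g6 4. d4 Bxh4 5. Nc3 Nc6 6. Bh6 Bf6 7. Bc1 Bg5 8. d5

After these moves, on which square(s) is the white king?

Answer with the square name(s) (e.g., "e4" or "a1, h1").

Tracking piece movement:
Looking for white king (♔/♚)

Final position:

  a b c d e f g h
  ─────────────────
8│♜ · ♝ ♛ ♚ · ♞ ♜│8
7│♟ ♟ ♟ ♟ · ♟ · ♟│7
6│· · ♞ · · · ♟ ·│6
5│· · · ♙ ♟ · ♝ ·│5
4│· · · · · · · ·│4
3│· · ♘ · · ♙ ♙ ·│3
2│♙ ♙ ♙ · ♙ · · ·│2
1│♖ · ♗ ♕ ♔ ♗ ♘ ♖│1
  ─────────────────
  a b c d e f g h


e1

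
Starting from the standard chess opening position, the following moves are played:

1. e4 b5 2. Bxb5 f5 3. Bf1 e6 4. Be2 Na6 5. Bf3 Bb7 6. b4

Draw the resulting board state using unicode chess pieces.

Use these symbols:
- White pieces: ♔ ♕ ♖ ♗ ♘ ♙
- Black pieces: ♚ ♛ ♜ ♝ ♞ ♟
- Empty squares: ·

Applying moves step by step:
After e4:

♜ ♞ ♝ ♛ ♚ ♝ ♞ ♜
♟ ♟ ♟ ♟ ♟ ♟ ♟ ♟
· · · · · · · ·
· · · · · · · ·
· · · · ♙ · · ·
· · · · · · · ·
♙ ♙ ♙ ♙ · ♙ ♙ ♙
♖ ♘ ♗ ♕ ♔ ♗ ♘ ♖


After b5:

♜ ♞ ♝ ♛ ♚ ♝ ♞ ♜
♟ · ♟ ♟ ♟ ♟ ♟ ♟
· · · · · · · ·
· ♟ · · · · · ·
· · · · ♙ · · ·
· · · · · · · ·
♙ ♙ ♙ ♙ · ♙ ♙ ♙
♖ ♘ ♗ ♕ ♔ ♗ ♘ ♖


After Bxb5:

♜ ♞ ♝ ♛ ♚ ♝ ♞ ♜
♟ · ♟ ♟ ♟ ♟ ♟ ♟
· · · · · · · ·
· ♗ · · · · · ·
· · · · ♙ · · ·
· · · · · · · ·
♙ ♙ ♙ ♙ · ♙ ♙ ♙
♖ ♘ ♗ ♕ ♔ · ♘ ♖


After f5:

♜ ♞ ♝ ♛ ♚ ♝ ♞ ♜
♟ · ♟ ♟ ♟ · ♟ ♟
· · · · · · · ·
· ♗ · · · ♟ · ·
· · · · ♙ · · ·
· · · · · · · ·
♙ ♙ ♙ ♙ · ♙ ♙ ♙
♖ ♘ ♗ ♕ ♔ · ♘ ♖


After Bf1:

♜ ♞ ♝ ♛ ♚ ♝ ♞ ♜
♟ · ♟ ♟ ♟ · ♟ ♟
· · · · · · · ·
· · · · · ♟ · ·
· · · · ♙ · · ·
· · · · · · · ·
♙ ♙ ♙ ♙ · ♙ ♙ ♙
♖ ♘ ♗ ♕ ♔ ♗ ♘ ♖


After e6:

♜ ♞ ♝ ♛ ♚ ♝ ♞ ♜
♟ · ♟ ♟ · · ♟ ♟
· · · · ♟ · · ·
· · · · · ♟ · ·
· · · · ♙ · · ·
· · · · · · · ·
♙ ♙ ♙ ♙ · ♙ ♙ ♙
♖ ♘ ♗ ♕ ♔ ♗ ♘ ♖


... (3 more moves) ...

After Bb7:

♜ · · ♛ ♚ ♝ ♞ ♜
♟ ♝ ♟ ♟ · · ♟ ♟
♞ · · · ♟ · · ·
· · · · · ♟ · ·
· · · · ♙ · · ·
· · · · · ♗ · ·
♙ ♙ ♙ ♙ · ♙ ♙ ♙
♖ ♘ ♗ ♕ ♔ · ♘ ♖


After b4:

♜ · · ♛ ♚ ♝ ♞ ♜
♟ ♝ ♟ ♟ · · ♟ ♟
♞ · · · ♟ · · ·
· · · · · ♟ · ·
· ♙ · · ♙ · · ·
· · · · · ♗ · ·
♙ · ♙ ♙ · ♙ ♙ ♙
♖ ♘ ♗ ♕ ♔ · ♘ ♖



  a b c d e f g h
  ─────────────────
8│♜ · · ♛ ♚ ♝ ♞ ♜│8
7│♟ ♝ ♟ ♟ · · ♟ ♟│7
6│♞ · · · ♟ · · ·│6
5│· · · · · ♟ · ·│5
4│· ♙ · · ♙ · · ·│4
3│· · · · · ♗ · ·│3
2│♙ · ♙ ♙ · ♙ ♙ ♙│2
1│♖ ♘ ♗ ♕ ♔ · ♘ ♖│1
  ─────────────────
  a b c d e f g h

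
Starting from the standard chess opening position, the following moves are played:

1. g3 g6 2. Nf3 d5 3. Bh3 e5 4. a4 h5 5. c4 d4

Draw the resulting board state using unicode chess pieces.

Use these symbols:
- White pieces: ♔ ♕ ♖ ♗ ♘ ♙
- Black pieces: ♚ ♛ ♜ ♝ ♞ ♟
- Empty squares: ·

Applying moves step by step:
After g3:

♜ ♞ ♝ ♛ ♚ ♝ ♞ ♜
♟ ♟ ♟ ♟ ♟ ♟ ♟ ♟
· · · · · · · ·
· · · · · · · ·
· · · · · · · ·
· · · · · · ♙ ·
♙ ♙ ♙ ♙ ♙ ♙ · ♙
♖ ♘ ♗ ♕ ♔ ♗ ♘ ♖


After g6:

♜ ♞ ♝ ♛ ♚ ♝ ♞ ♜
♟ ♟ ♟ ♟ ♟ ♟ · ♟
· · · · · · ♟ ·
· · · · · · · ·
· · · · · · · ·
· · · · · · ♙ ·
♙ ♙ ♙ ♙ ♙ ♙ · ♙
♖ ♘ ♗ ♕ ♔ ♗ ♘ ♖


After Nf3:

♜ ♞ ♝ ♛ ♚ ♝ ♞ ♜
♟ ♟ ♟ ♟ ♟ ♟ · ♟
· · · · · · ♟ ·
· · · · · · · ·
· · · · · · · ·
· · · · · ♘ ♙ ·
♙ ♙ ♙ ♙ ♙ ♙ · ♙
♖ ♘ ♗ ♕ ♔ ♗ · ♖


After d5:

♜ ♞ ♝ ♛ ♚ ♝ ♞ ♜
♟ ♟ ♟ · ♟ ♟ · ♟
· · · · · · ♟ ·
· · · ♟ · · · ·
· · · · · · · ·
· · · · · ♘ ♙ ·
♙ ♙ ♙ ♙ ♙ ♙ · ♙
♖ ♘ ♗ ♕ ♔ ♗ · ♖


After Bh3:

♜ ♞ ♝ ♛ ♚ ♝ ♞ ♜
♟ ♟ ♟ · ♟ ♟ · ♟
· · · · · · ♟ ·
· · · ♟ · · · ·
· · · · · · · ·
· · · · · ♘ ♙ ♗
♙ ♙ ♙ ♙ ♙ ♙ · ♙
♖ ♘ ♗ ♕ ♔ · · ♖


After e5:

♜ ♞ ♝ ♛ ♚ ♝ ♞ ♜
♟ ♟ ♟ · · ♟ · ♟
· · · · · · ♟ ·
· · · ♟ ♟ · · ·
· · · · · · · ·
· · · · · ♘ ♙ ♗
♙ ♙ ♙ ♙ ♙ ♙ · ♙
♖ ♘ ♗ ♕ ♔ · · ♖


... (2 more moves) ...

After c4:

♜ ♞ ♝ ♛ ♚ ♝ ♞ ♜
♟ ♟ ♟ · · ♟ · ·
· · · · · · ♟ ·
· · · ♟ ♟ · · ♟
♙ · ♙ · · · · ·
· · · · · ♘ ♙ ♗
· ♙ · ♙ ♙ ♙ · ♙
♖ ♘ ♗ ♕ ♔ · · ♖


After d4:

♜ ♞ ♝ ♛ ♚ ♝ ♞ ♜
♟ ♟ ♟ · · ♟ · ·
· · · · · · ♟ ·
· · · · ♟ · · ♟
♙ · ♙ ♟ · · · ·
· · · · · ♘ ♙ ♗
· ♙ · ♙ ♙ ♙ · ♙
♖ ♘ ♗ ♕ ♔ · · ♖



  a b c d e f g h
  ─────────────────
8│♜ ♞ ♝ ♛ ♚ ♝ ♞ ♜│8
7│♟ ♟ ♟ · · ♟ · ·│7
6│· · · · · · ♟ ·│6
5│· · · · ♟ · · ♟│5
4│♙ · ♙ ♟ · · · ·│4
3│· · · · · ♘ ♙ ♗│3
2│· ♙ · ♙ ♙ ♙ · ♙│2
1│♖ ♘ ♗ ♕ ♔ · · ♖│1
  ─────────────────
  a b c d e f g h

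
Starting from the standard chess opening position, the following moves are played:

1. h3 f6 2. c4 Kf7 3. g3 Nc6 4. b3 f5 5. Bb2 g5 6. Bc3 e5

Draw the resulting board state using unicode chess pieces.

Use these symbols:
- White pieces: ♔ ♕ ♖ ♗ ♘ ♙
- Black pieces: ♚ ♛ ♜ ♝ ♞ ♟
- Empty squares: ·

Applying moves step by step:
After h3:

♜ ♞ ♝ ♛ ♚ ♝ ♞ ♜
♟ ♟ ♟ ♟ ♟ ♟ ♟ ♟
· · · · · · · ·
· · · · · · · ·
· · · · · · · ·
· · · · · · · ♙
♙ ♙ ♙ ♙ ♙ ♙ ♙ ·
♖ ♘ ♗ ♕ ♔ ♗ ♘ ♖


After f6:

♜ ♞ ♝ ♛ ♚ ♝ ♞ ♜
♟ ♟ ♟ ♟ ♟ · ♟ ♟
· · · · · ♟ · ·
· · · · · · · ·
· · · · · · · ·
· · · · · · · ♙
♙ ♙ ♙ ♙ ♙ ♙ ♙ ·
♖ ♘ ♗ ♕ ♔ ♗ ♘ ♖


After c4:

♜ ♞ ♝ ♛ ♚ ♝ ♞ ♜
♟ ♟ ♟ ♟ ♟ · ♟ ♟
· · · · · ♟ · ·
· · · · · · · ·
· · ♙ · · · · ·
· · · · · · · ♙
♙ ♙ · ♙ ♙ ♙ ♙ ·
♖ ♘ ♗ ♕ ♔ ♗ ♘ ♖


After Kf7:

♜ ♞ ♝ ♛ · ♝ ♞ ♜
♟ ♟ ♟ ♟ ♟ ♚ ♟ ♟
· · · · · ♟ · ·
· · · · · · · ·
· · ♙ · · · · ·
· · · · · · · ♙
♙ ♙ · ♙ ♙ ♙ ♙ ·
♖ ♘ ♗ ♕ ♔ ♗ ♘ ♖


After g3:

♜ ♞ ♝ ♛ · ♝ ♞ ♜
♟ ♟ ♟ ♟ ♟ ♚ ♟ ♟
· · · · · ♟ · ·
· · · · · · · ·
· · ♙ · · · · ·
· · · · · · ♙ ♙
♙ ♙ · ♙ ♙ ♙ · ·
♖ ♘ ♗ ♕ ♔ ♗ ♘ ♖


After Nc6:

♜ · ♝ ♛ · ♝ ♞ ♜
♟ ♟ ♟ ♟ ♟ ♚ ♟ ♟
· · ♞ · · ♟ · ·
· · · · · · · ·
· · ♙ · · · · ·
· · · · · · ♙ ♙
♙ ♙ · ♙ ♙ ♙ · ·
♖ ♘ ♗ ♕ ♔ ♗ ♘ ♖


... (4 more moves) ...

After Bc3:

♜ · ♝ ♛ · ♝ ♞ ♜
♟ ♟ ♟ ♟ ♟ ♚ · ♟
· · ♞ · · · · ·
· · · · · ♟ ♟ ·
· · ♙ · · · · ·
· ♙ ♗ · · · ♙ ♙
♙ · · ♙ ♙ ♙ · ·
♖ ♘ · ♕ ♔ ♗ ♘ ♖


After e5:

♜ · ♝ ♛ · ♝ ♞ ♜
♟ ♟ ♟ ♟ · ♚ · ♟
· · ♞ · · · · ·
· · · · ♟ ♟ ♟ ·
· · ♙ · · · · ·
· ♙ ♗ · · · ♙ ♙
♙ · · ♙ ♙ ♙ · ·
♖ ♘ · ♕ ♔ ♗ ♘ ♖



  a b c d e f g h
  ─────────────────
8│♜ · ♝ ♛ · ♝ ♞ ♜│8
7│♟ ♟ ♟ ♟ · ♚ · ♟│7
6│· · ♞ · · · · ·│6
5│· · · · ♟ ♟ ♟ ·│5
4│· · ♙ · · · · ·│4
3│· ♙ ♗ · · · ♙ ♙│3
2│♙ · · ♙ ♙ ♙ · ·│2
1│♖ ♘ · ♕ ♔ ♗ ♘ ♖│1
  ─────────────────
  a b c d e f g h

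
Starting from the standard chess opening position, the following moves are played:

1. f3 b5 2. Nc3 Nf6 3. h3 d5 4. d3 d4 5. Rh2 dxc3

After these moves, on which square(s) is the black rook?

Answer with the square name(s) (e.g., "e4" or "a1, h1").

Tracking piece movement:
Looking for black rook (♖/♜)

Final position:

  a b c d e f g h
  ─────────────────
8│♜ ♞ ♝ ♛ ♚ ♝ · ♜│8
7│♟ · ♟ · ♟ ♟ ♟ ♟│7
6│· · · · · ♞ · ·│6
5│· ♟ · · · · · ·│5
4│· · · · · · · ·│4
3│· · ♟ ♙ · ♙ · ♙│3
2│♙ ♙ ♙ · ♙ · ♙ ♖│2
1│♖ · ♗ ♕ ♔ ♗ ♘ ·│1
  ─────────────────
  a b c d e f g h


a8, h8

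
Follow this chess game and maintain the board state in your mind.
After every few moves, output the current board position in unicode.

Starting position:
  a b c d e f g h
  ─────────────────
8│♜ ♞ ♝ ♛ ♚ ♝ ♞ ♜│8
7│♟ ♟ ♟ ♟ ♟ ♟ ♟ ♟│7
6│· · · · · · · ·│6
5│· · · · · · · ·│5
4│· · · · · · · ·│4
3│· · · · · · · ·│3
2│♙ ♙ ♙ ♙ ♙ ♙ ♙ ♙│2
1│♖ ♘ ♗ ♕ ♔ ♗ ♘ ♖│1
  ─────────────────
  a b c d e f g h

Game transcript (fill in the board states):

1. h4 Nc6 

  a b c d e f g h
  ─────────────────
8│♜ · ♝ ♛ ♚ ♝ ♞ ♜│8
7│♟ ♟ ♟ ♟ ♟ ♟ ♟ ♟│7
6│· · ♞ · · · · ·│6
5│· · · · · · · ·│5
4│· · · · · · · ♙│4
3│· · · · · · · ·│3
2│♙ ♙ ♙ ♙ ♙ ♙ ♙ ·│2
1│♖ ♘ ♗ ♕ ♔ ♗ ♘ ♖│1
  ─────────────────
  a b c d e f g h

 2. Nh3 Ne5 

  a b c d e f g h
  ─────────────────
8│♜ · ♝ ♛ ♚ ♝ ♞ ♜│8
7│♟ ♟ ♟ ♟ ♟ ♟ ♟ ♟│7
6│· · · · · · · ·│6
5│· · · · ♞ · · ·│5
4│· · · · · · · ♙│4
3│· · · · · · · ♘│3
2│♙ ♙ ♙ ♙ ♙ ♙ ♙ ·│2
1│♖ ♘ ♗ ♕ ♔ ♗ · ♖│1
  ─────────────────
  a b c d e f g h

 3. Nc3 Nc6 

  a b c d e f g h
  ─────────────────
8│♜ · ♝ ♛ ♚ ♝ ♞ ♜│8
7│♟ ♟ ♟ ♟ ♟ ♟ ♟ ♟│7
6│· · ♞ · · · · ·│6
5│· · · · · · · ·│5
4│· · · · · · · ♙│4
3│· · ♘ · · · · ♘│3
2│♙ ♙ ♙ ♙ ♙ ♙ ♙ ·│2
1│♖ · ♗ ♕ ♔ ♗ · ♖│1
  ─────────────────
  a b c d e f g h

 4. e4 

  a b c d e f g h
  ─────────────────
8│♜ · ♝ ♛ ♚ ♝ ♞ ♜│8
7│♟ ♟ ♟ ♟ ♟ ♟ ♟ ♟│7
6│· · ♞ · · · · ·│6
5│· · · · · · · ·│5
4│· · · · ♙ · · ♙│4
3│· · ♘ · · · · ♘│3
2│♙ ♙ ♙ ♙ · ♙ ♙ ·│2
1│♖ · ♗ ♕ ♔ ♗ · ♖│1
  ─────────────────
  a b c d e f g h


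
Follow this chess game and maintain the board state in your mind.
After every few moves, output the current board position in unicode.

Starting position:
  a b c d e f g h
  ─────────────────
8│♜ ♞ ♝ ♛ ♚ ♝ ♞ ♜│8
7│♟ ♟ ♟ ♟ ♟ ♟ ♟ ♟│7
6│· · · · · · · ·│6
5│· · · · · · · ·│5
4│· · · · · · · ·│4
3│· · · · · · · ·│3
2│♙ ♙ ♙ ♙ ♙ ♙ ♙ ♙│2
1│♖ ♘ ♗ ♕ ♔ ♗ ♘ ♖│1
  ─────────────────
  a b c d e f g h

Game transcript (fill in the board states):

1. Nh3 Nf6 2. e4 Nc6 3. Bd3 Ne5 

  a b c d e f g h
  ─────────────────
8│♜ · ♝ ♛ ♚ ♝ · ♜│8
7│♟ ♟ ♟ ♟ ♟ ♟ ♟ ♟│7
6│· · · · · ♞ · ·│6
5│· · · · ♞ · · ·│5
4│· · · · ♙ · · ·│4
3│· · · ♗ · · · ♘│3
2│♙ ♙ ♙ ♙ · ♙ ♙ ♙│2
1│♖ ♘ ♗ ♕ ♔ · · ♖│1
  ─────────────────
  a b c d e f g h

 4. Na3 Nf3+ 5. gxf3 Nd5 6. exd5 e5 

  a b c d e f g h
  ─────────────────
8│♜ · ♝ ♛ ♚ ♝ · ♜│8
7│♟ ♟ ♟ ♟ · ♟ ♟ ♟│7
6│· · · · · · · ·│6
5│· · · ♙ ♟ · · ·│5
4│· · · · · · · ·│4
3│♘ · · ♗ · ♙ · ♘│3
2│♙ ♙ ♙ ♙ · ♙ · ♙│2
1│♖ · ♗ ♕ ♔ · · ♖│1
  ─────────────────
  a b c d e f g h

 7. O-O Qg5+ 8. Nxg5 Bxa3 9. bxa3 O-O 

  a b c d e f g h
  ─────────────────
8│♜ · ♝ · · ♜ ♚ ·│8
7│♟ ♟ ♟ ♟ · ♟ ♟ ♟│7
6│· · · · · · · ·│6
5│· · · ♙ ♟ · ♘ ·│5
4│· · · · · · · ·│4
3│♙ · · ♗ · ♙ · ·│3
2│♙ · ♙ ♙ · ♙ · ♙│2
1│♖ · ♗ ♕ · ♖ ♔ ·│1
  ─────────────────
  a b c d e f g h

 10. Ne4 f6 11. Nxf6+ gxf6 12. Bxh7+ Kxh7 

  a b c d e f g h
  ─────────────────
8│♜ · ♝ · · ♜ · ·│8
7│♟ ♟ ♟ ♟ · · · ♚│7
6│· · · · · ♟ · ·│6
5│· · · ♙ ♟ · · ·│5
4│· · · · · · · ·│4
3│♙ · · · · ♙ · ·│3
2│♙ · ♙ ♙ · ♙ · ♙│2
1│♖ · ♗ ♕ · ♖ ♔ ·│1
  ─────────────────
  a b c d e f g h

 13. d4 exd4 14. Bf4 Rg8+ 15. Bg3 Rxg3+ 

  a b c d e f g h
  ─────────────────
8│♜ · ♝ · · · · ·│8
7│♟ ♟ ♟ ♟ · · · ♚│7
6│· · · · · ♟ · ·│6
5│· · · ♙ · · · ·│5
4│· · · ♟ · · · ·│4
3│♙ · · · · ♙ ♜ ·│3
2│♙ · ♙ · · ♙ · ♙│2
1│♖ · · ♕ · ♖ ♔ ·│1
  ─────────────────
  a b c d e f g h



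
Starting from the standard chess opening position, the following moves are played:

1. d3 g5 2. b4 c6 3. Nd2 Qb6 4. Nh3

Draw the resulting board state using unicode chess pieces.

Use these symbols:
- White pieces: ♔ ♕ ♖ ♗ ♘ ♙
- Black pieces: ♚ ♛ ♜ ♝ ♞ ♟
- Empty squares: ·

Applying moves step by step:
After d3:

♜ ♞ ♝ ♛ ♚ ♝ ♞ ♜
♟ ♟ ♟ ♟ ♟ ♟ ♟ ♟
· · · · · · · ·
· · · · · · · ·
· · · · · · · ·
· · · ♙ · · · ·
♙ ♙ ♙ · ♙ ♙ ♙ ♙
♖ ♘ ♗ ♕ ♔ ♗ ♘ ♖


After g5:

♜ ♞ ♝ ♛ ♚ ♝ ♞ ♜
♟ ♟ ♟ ♟ ♟ ♟ · ♟
· · · · · · · ·
· · · · · · ♟ ·
· · · · · · · ·
· · · ♙ · · · ·
♙ ♙ ♙ · ♙ ♙ ♙ ♙
♖ ♘ ♗ ♕ ♔ ♗ ♘ ♖


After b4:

♜ ♞ ♝ ♛ ♚ ♝ ♞ ♜
♟ ♟ ♟ ♟ ♟ ♟ · ♟
· · · · · · · ·
· · · · · · ♟ ·
· ♙ · · · · · ·
· · · ♙ · · · ·
♙ · ♙ · ♙ ♙ ♙ ♙
♖ ♘ ♗ ♕ ♔ ♗ ♘ ♖


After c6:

♜ ♞ ♝ ♛ ♚ ♝ ♞ ♜
♟ ♟ · ♟ ♟ ♟ · ♟
· · ♟ · · · · ·
· · · · · · ♟ ·
· ♙ · · · · · ·
· · · ♙ · · · ·
♙ · ♙ · ♙ ♙ ♙ ♙
♖ ♘ ♗ ♕ ♔ ♗ ♘ ♖


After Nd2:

♜ ♞ ♝ ♛ ♚ ♝ ♞ ♜
♟ ♟ · ♟ ♟ ♟ · ♟
· · ♟ · · · · ·
· · · · · · ♟ ·
· ♙ · · · · · ·
· · · ♙ · · · ·
♙ · ♙ ♘ ♙ ♙ ♙ ♙
♖ · ♗ ♕ ♔ ♗ ♘ ♖


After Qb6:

♜ ♞ ♝ · ♚ ♝ ♞ ♜
♟ ♟ · ♟ ♟ ♟ · ♟
· ♛ ♟ · · · · ·
· · · · · · ♟ ·
· ♙ · · · · · ·
· · · ♙ · · · ·
♙ · ♙ ♘ ♙ ♙ ♙ ♙
♖ · ♗ ♕ ♔ ♗ ♘ ♖


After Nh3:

♜ ♞ ♝ · ♚ ♝ ♞ ♜
♟ ♟ · ♟ ♟ ♟ · ♟
· ♛ ♟ · · · · ·
· · · · · · ♟ ·
· ♙ · · · · · ·
· · · ♙ · · · ♘
♙ · ♙ ♘ ♙ ♙ ♙ ♙
♖ · ♗ ♕ ♔ ♗ · ♖



  a b c d e f g h
  ─────────────────
8│♜ ♞ ♝ · ♚ ♝ ♞ ♜│8
7│♟ ♟ · ♟ ♟ ♟ · ♟│7
6│· ♛ ♟ · · · · ·│6
5│· · · · · · ♟ ·│5
4│· ♙ · · · · · ·│4
3│· · · ♙ · · · ♘│3
2│♙ · ♙ ♘ ♙ ♙ ♙ ♙│2
1│♖ · ♗ ♕ ♔ ♗ · ♖│1
  ─────────────────
  a b c d e f g h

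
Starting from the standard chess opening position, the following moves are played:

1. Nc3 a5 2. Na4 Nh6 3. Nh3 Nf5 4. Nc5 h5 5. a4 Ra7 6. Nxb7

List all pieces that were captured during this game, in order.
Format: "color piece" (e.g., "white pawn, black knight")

Tracking captures:
  Nxb7: captured black pawn

black pawn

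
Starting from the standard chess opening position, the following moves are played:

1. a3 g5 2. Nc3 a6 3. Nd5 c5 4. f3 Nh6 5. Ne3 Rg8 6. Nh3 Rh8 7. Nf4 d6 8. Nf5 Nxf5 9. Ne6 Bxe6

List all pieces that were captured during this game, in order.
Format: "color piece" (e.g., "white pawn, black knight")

Tracking captures:
  Nxf5: captured white knight
  Bxe6: captured white knight

white knight, white knight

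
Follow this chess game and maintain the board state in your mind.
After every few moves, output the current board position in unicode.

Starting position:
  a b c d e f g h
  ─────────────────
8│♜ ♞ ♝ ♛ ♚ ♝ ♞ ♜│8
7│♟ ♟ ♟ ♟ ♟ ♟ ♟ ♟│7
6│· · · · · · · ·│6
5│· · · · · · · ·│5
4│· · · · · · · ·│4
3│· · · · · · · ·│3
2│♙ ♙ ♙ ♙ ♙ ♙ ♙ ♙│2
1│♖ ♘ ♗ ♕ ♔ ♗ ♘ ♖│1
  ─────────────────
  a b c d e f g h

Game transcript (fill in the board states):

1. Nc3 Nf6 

  a b c d e f g h
  ─────────────────
8│♜ ♞ ♝ ♛ ♚ ♝ · ♜│8
7│♟ ♟ ♟ ♟ ♟ ♟ ♟ ♟│7
6│· · · · · ♞ · ·│6
5│· · · · · · · ·│5
4│· · · · · · · ·│4
3│· · ♘ · · · · ·│3
2│♙ ♙ ♙ ♙ ♙ ♙ ♙ ♙│2
1│♖ · ♗ ♕ ♔ ♗ ♘ ♖│1
  ─────────────────
  a b c d e f g h

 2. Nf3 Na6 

  a b c d e f g h
  ─────────────────
8│♜ · ♝ ♛ ♚ ♝ · ♜│8
7│♟ ♟ ♟ ♟ ♟ ♟ ♟ ♟│7
6│♞ · · · · ♞ · ·│6
5│· · · · · · · ·│5
4│· · · · · · · ·│4
3│· · ♘ · · ♘ · ·│3
2│♙ ♙ ♙ ♙ ♙ ♙ ♙ ♙│2
1│♖ · ♗ ♕ ♔ ♗ · ♖│1
  ─────────────────
  a b c d e f g h

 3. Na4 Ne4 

  a b c d e f g h
  ─────────────────
8│♜ · ♝ ♛ ♚ ♝ · ♜│8
7│♟ ♟ ♟ ♟ ♟ ♟ ♟ ♟│7
6│♞ · · · · · · ·│6
5│· · · · · · · ·│5
4│♘ · · · ♞ · · ·│4
3│· · · · · ♘ · ·│3
2│♙ ♙ ♙ ♙ ♙ ♙ ♙ ♙│2
1│♖ · ♗ ♕ ♔ ♗ · ♖│1
  ─────────────────
  a b c d e f g h

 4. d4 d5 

  a b c d e f g h
  ─────────────────
8│♜ · ♝ ♛ ♚ ♝ · ♜│8
7│♟ ♟ ♟ · ♟ ♟ ♟ ♟│7
6│♞ · · · · · · ·│6
5│· · · ♟ · · · ·│5
4│♘ · · ♙ ♞ · · ·│4
3│· · · · · ♘ · ·│3
2│♙ ♙ ♙ · ♙ ♙ ♙ ♙│2
1│♖ · ♗ ♕ ♔ ♗ · ♖│1
  ─────────────────
  a b c d e f g h

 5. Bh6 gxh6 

  a b c d e f g h
  ─────────────────
8│♜ · ♝ ♛ ♚ ♝ · ♜│8
7│♟ ♟ ♟ · ♟ ♟ · ♟│7
6│♞ · · · · · · ♟│6
5│· · · ♟ · · · ·│5
4│♘ · · ♙ ♞ · · ·│4
3│· · · · · ♘ · ·│3
2│♙ ♙ ♙ · ♙ ♙ ♙ ♙│2
1│♖ · · ♕ ♔ ♗ · ♖│1
  ─────────────────
  a b c d e f g h



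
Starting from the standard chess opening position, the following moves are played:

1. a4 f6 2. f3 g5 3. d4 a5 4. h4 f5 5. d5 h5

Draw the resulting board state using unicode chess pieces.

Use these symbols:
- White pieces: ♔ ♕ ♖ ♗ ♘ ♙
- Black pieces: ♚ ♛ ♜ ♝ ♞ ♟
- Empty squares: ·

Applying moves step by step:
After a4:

♜ ♞ ♝ ♛ ♚ ♝ ♞ ♜
♟ ♟ ♟ ♟ ♟ ♟ ♟ ♟
· · · · · · · ·
· · · · · · · ·
♙ · · · · · · ·
· · · · · · · ·
· ♙ ♙ ♙ ♙ ♙ ♙ ♙
♖ ♘ ♗ ♕ ♔ ♗ ♘ ♖


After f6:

♜ ♞ ♝ ♛ ♚ ♝ ♞ ♜
♟ ♟ ♟ ♟ ♟ · ♟ ♟
· · · · · ♟ · ·
· · · · · · · ·
♙ · · · · · · ·
· · · · · · · ·
· ♙ ♙ ♙ ♙ ♙ ♙ ♙
♖ ♘ ♗ ♕ ♔ ♗ ♘ ♖


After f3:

♜ ♞ ♝ ♛ ♚ ♝ ♞ ♜
♟ ♟ ♟ ♟ ♟ · ♟ ♟
· · · · · ♟ · ·
· · · · · · · ·
♙ · · · · · · ·
· · · · · ♙ · ·
· ♙ ♙ ♙ ♙ · ♙ ♙
♖ ♘ ♗ ♕ ♔ ♗ ♘ ♖


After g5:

♜ ♞ ♝ ♛ ♚ ♝ ♞ ♜
♟ ♟ ♟ ♟ ♟ · · ♟
· · · · · ♟ · ·
· · · · · · ♟ ·
♙ · · · · · · ·
· · · · · ♙ · ·
· ♙ ♙ ♙ ♙ · ♙ ♙
♖ ♘ ♗ ♕ ♔ ♗ ♘ ♖


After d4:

♜ ♞ ♝ ♛ ♚ ♝ ♞ ♜
♟ ♟ ♟ ♟ ♟ · · ♟
· · · · · ♟ · ·
· · · · · · ♟ ·
♙ · · ♙ · · · ·
· · · · · ♙ · ·
· ♙ ♙ · ♙ · ♙ ♙
♖ ♘ ♗ ♕ ♔ ♗ ♘ ♖


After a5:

♜ ♞ ♝ ♛ ♚ ♝ ♞ ♜
· ♟ ♟ ♟ ♟ · · ♟
· · · · · ♟ · ·
♟ · · · · · ♟ ·
♙ · · ♙ · · · ·
· · · · · ♙ · ·
· ♙ ♙ · ♙ · ♙ ♙
♖ ♘ ♗ ♕ ♔ ♗ ♘ ♖


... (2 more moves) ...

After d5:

♜ ♞ ♝ ♛ ♚ ♝ ♞ ♜
· ♟ ♟ ♟ ♟ · · ♟
· · · · · · · ·
♟ · · ♙ · ♟ ♟ ·
♙ · · · · · · ♙
· · · · · ♙ · ·
· ♙ ♙ · ♙ · ♙ ·
♖ ♘ ♗ ♕ ♔ ♗ ♘ ♖


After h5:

♜ ♞ ♝ ♛ ♚ ♝ ♞ ♜
· ♟ ♟ ♟ ♟ · · ·
· · · · · · · ·
♟ · · ♙ · ♟ ♟ ♟
♙ · · · · · · ♙
· · · · · ♙ · ·
· ♙ ♙ · ♙ · ♙ ·
♖ ♘ ♗ ♕ ♔ ♗ ♘ ♖



  a b c d e f g h
  ─────────────────
8│♜ ♞ ♝ ♛ ♚ ♝ ♞ ♜│8
7│· ♟ ♟ ♟ ♟ · · ·│7
6│· · · · · · · ·│6
5│♟ · · ♙ · ♟ ♟ ♟│5
4│♙ · · · · · · ♙│4
3│· · · · · ♙ · ·│3
2│· ♙ ♙ · ♙ · ♙ ·│2
1│♖ ♘ ♗ ♕ ♔ ♗ ♘ ♖│1
  ─────────────────
  a b c d e f g h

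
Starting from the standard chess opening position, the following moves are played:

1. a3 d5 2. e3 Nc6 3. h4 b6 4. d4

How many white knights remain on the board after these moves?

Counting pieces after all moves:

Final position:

  a b c d e f g h
  ─────────────────
8│♜ · ♝ ♛ ♚ ♝ ♞ ♜│8
7│♟ · ♟ · ♟ ♟ ♟ ♟│7
6│· ♟ ♞ · · · · ·│6
5│· · · ♟ · · · ·│5
4│· · · ♙ · · · ♙│4
3│♙ · · · ♙ · · ·│3
2│· ♙ ♙ · · ♙ ♙ ·│2
1│♖ ♘ ♗ ♕ ♔ ♗ ♘ ♖│1
  ─────────────────
  a b c d e f g h


2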